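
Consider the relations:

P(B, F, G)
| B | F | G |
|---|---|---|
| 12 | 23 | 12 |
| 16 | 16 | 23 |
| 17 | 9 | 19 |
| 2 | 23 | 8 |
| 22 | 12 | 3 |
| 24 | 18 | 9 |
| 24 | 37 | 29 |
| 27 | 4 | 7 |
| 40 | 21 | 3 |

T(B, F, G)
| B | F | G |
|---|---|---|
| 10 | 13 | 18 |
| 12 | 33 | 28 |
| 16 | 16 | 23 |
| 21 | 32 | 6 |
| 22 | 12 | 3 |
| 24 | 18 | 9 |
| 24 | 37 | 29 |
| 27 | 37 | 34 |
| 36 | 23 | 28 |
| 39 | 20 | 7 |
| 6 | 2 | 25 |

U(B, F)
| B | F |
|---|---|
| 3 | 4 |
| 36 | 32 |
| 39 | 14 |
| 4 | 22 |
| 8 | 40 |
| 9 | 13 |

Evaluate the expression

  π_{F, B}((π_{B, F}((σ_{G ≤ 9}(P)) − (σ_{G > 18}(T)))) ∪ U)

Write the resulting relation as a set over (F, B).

{(12, 22), (13, 9), (14, 39), (18, 24), (21, 40), (22, 4), (23, 2), (32, 36), (4, 27), (4, 3), (40, 8)}

Apply σ_{G ≤ 9}; surviving tuples: {(2, 23, 8), (22, 12, 3), (24, 18, 9), (27, 4, 7), (40, 21, 3)}
Apply σ_{G > 18}; surviving tuples: {(12, 33, 28), (16, 16, 23), (24, 37, 29), (27, 37, 34), (36, 23, 28), (6, 2, 25)}
Difference: {(2, 23, 8), (22, 12, 3), (24, 18, 9), (27, 4, 7), (40, 21, 3)} with {(12, 33, 28), (16, 16, 23), (24, 37, 29), (27, 37, 34), (36, 23, 28), (6, 2, 25)} → {(2, 23, 8), (22, 12, 3), (24, 18, 9), (27, 4, 7), (40, 21, 3)}
π_{B, F} gives {(2, 23), (22, 12), (24, 18), (27, 4), (40, 21)}.
Union: {(2, 23), (22, 12), (24, 18), (27, 4), (40, 21)} with {(3, 4), (36, 32), (39, 14), (4, 22), (8, 40), (9, 13)} → {(2, 23), (22, 12), (24, 18), (27, 4), (3, 4), (36, 32), (39, 14), (4, 22), (40, 21), (8, 40), (9, 13)}
π_{F, B} gives {(12, 22), (13, 9), (14, 39), (18, 24), (21, 40), (22, 4), (23, 2), (32, 36), (4, 27), (4, 3), (40, 8)}.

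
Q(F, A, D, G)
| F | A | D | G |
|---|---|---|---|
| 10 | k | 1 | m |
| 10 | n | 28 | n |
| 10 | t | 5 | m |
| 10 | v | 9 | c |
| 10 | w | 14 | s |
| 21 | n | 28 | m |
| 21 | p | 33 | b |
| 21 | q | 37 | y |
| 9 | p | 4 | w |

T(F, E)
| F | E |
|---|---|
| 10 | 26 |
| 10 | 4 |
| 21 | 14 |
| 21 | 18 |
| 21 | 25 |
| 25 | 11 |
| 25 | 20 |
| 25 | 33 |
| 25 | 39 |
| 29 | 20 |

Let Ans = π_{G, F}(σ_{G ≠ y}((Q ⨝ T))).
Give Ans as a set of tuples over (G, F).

Natural join on F: {(10, k, 1, m, 26), (10, k, 1, m, 4), (10, n, 28, n, 26), (10, n, 28, n, 4), (10, t, 5, m, 26), (10, t, 5, m, 4), (10, v, 9, c, 26), (10, v, 9, c, 4), (10, w, 14, s, 26), (10, w, 14, s, 4), (21, n, 28, m, 14), (21, n, 28, m, 18), (21, n, 28, m, 25), (21, p, 33, b, 14), (21, p, 33, b, 18), (21, p, 33, b, 25), (21, q, 37, y, 14), (21, q, 37, y, 18), (21, q, 37, y, 25)}
Apply σ_{G ≠ y}; surviving tuples: {(10, k, 1, m, 26), (10, k, 1, m, 4), (10, n, 28, n, 26), (10, n, 28, n, 4), (10, t, 5, m, 26), (10, t, 5, m, 4), (10, v, 9, c, 26), (10, v, 9, c, 4), (10, w, 14, s, 26), (10, w, 14, s, 4), (21, n, 28, m, 14), (21, n, 28, m, 18), (21, n, 28, m, 25), (21, p, 33, b, 14), (21, p, 33, b, 18), (21, p, 33, b, 25)}
π_{G, F} gives {(b, 21), (c, 10), (m, 10), (m, 21), (n, 10), (s, 10)} (10 duplicate(s) eliminated).

{(b, 21), (c, 10), (m, 10), (m, 21), (n, 10), (s, 10)}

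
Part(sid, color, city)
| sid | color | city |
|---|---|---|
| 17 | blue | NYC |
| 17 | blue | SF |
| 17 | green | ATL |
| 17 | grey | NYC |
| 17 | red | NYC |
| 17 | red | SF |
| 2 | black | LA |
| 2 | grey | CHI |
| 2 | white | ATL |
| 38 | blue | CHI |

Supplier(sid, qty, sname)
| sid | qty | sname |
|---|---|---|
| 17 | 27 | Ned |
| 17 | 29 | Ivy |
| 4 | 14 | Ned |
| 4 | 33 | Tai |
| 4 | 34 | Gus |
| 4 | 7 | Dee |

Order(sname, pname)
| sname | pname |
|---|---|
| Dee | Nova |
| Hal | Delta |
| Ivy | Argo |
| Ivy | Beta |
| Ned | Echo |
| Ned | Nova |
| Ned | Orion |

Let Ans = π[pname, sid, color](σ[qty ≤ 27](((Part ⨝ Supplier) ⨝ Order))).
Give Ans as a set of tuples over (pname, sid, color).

Natural join on sid: {(17, blue, NYC, 27, Ned), (17, blue, NYC, 29, Ivy), (17, blue, SF, 27, Ned), (17, blue, SF, 29, Ivy), (17, green, ATL, 27, Ned), (17, green, ATL, 29, Ivy), (17, grey, NYC, 27, Ned), (17, grey, NYC, 29, Ivy), (17, red, NYC, 27, Ned), (17, red, NYC, 29, Ivy), (17, red, SF, 27, Ned), (17, red, SF, 29, Ivy)}
Natural join on sname: {(17, blue, NYC, 27, Ned, Echo), (17, blue, NYC, 27, Ned, Nova), (17, blue, NYC, 27, Ned, Orion), (17, blue, NYC, 29, Ivy, Argo), (17, blue, NYC, 29, Ivy, Beta), (17, blue, SF, 27, Ned, Echo), (17, blue, SF, 27, Ned, Nova), (17, blue, SF, 27, Ned, Orion), (17, blue, SF, 29, Ivy, Argo), (17, blue, SF, 29, Ivy, Beta), (17, green, ATL, 27, Ned, Echo), (17, green, ATL, 27, Ned, Nova), (17, green, ATL, 27, Ned, Orion), (17, green, ATL, 29, Ivy, Argo), (17, green, ATL, 29, Ivy, Beta), (17, grey, NYC, 27, Ned, Echo), (17, grey, NYC, 27, Ned, Nova), (17, grey, NYC, 27, Ned, Orion), (17, grey, NYC, 29, Ivy, Argo), (17, grey, NYC, 29, Ivy, Beta), (17, red, NYC, 27, Ned, Echo), (17, red, NYC, 27, Ned, Nova), (17, red, NYC, 27, Ned, Orion), (17, red, NYC, 29, Ivy, Argo), (17, red, NYC, 29, Ivy, Beta), (17, red, SF, 27, Ned, Echo), (17, red, SF, 27, Ned, Nova), (17, red, SF, 27, Ned, Orion), (17, red, SF, 29, Ivy, Argo), (17, red, SF, 29, Ivy, Beta)}
Selection qty ≤ 27: {(17, blue, NYC, 27, Ned, Echo), (17, blue, NYC, 27, Ned, Nova), (17, blue, NYC, 27, Ned, Orion), (17, blue, SF, 27, Ned, Echo), (17, blue, SF, 27, Ned, Nova), (17, blue, SF, 27, Ned, Orion), (17, green, ATL, 27, Ned, Echo), (17, green, ATL, 27, Ned, Nova), (17, green, ATL, 27, Ned, Orion), (17, grey, NYC, 27, Ned, Echo), (17, grey, NYC, 27, Ned, Nova), (17, grey, NYC, 27, Ned, Orion), (17, red, NYC, 27, Ned, Echo), (17, red, NYC, 27, Ned, Nova), (17, red, NYC, 27, Ned, Orion), (17, red, SF, 27, Ned, Echo), (17, red, SF, 27, Ned, Nova), (17, red, SF, 27, Ned, Orion)}
π[pname, sid, color]: project onto (pname, sid, color) (6 duplicate(s) eliminated) → {(Echo, 17, blue), (Echo, 17, green), (Echo, 17, grey), (Echo, 17, red), (Nova, 17, blue), (Nova, 17, green), (Nova, 17, grey), (Nova, 17, red), (Orion, 17, blue), (Orion, 17, green), (Orion, 17, grey), (Orion, 17, red)}

{(Echo, 17, blue), (Echo, 17, green), (Echo, 17, grey), (Echo, 17, red), (Nova, 17, blue), (Nova, 17, green), (Nova, 17, grey), (Nova, 17, red), (Orion, 17, blue), (Orion, 17, green), (Orion, 17, grey), (Orion, 17, red)}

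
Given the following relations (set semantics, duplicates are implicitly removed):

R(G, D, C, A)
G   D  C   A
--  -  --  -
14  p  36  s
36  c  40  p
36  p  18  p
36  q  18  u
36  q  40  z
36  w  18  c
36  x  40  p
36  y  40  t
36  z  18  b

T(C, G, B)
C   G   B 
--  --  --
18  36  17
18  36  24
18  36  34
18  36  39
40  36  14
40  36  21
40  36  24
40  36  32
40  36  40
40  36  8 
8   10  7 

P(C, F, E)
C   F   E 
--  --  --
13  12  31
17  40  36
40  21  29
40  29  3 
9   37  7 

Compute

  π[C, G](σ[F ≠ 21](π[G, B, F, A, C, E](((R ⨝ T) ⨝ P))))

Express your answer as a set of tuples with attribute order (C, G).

{(40, 36)}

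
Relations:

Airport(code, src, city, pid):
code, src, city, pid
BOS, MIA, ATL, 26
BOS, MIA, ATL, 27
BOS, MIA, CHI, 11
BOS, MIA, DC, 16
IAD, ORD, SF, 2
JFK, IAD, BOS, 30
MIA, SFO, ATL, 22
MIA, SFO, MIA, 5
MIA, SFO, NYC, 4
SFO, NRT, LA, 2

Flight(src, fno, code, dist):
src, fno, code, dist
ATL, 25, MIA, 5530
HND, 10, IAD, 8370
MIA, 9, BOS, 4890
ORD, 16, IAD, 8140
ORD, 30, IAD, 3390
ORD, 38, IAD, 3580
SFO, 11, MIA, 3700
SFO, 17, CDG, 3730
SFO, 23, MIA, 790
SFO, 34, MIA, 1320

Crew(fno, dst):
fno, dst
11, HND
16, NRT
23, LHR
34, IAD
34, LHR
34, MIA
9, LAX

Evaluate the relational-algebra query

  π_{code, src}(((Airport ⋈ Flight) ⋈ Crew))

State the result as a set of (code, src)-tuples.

{(BOS, MIA), (IAD, ORD), (MIA, SFO)}

Natural join on code, src: {(BOS, MIA, ATL, 26, 9, 4890), (BOS, MIA, ATL, 27, 9, 4890), (BOS, MIA, CHI, 11, 9, 4890), (BOS, MIA, DC, 16, 9, 4890), (IAD, ORD, SF, 2, 16, 8140), (IAD, ORD, SF, 2, 30, 3390), (IAD, ORD, SF, 2, 38, 3580), (MIA, SFO, ATL, 22, 11, 3700), (MIA, SFO, ATL, 22, 23, 790), (MIA, SFO, ATL, 22, 34, 1320), (MIA, SFO, MIA, 5, 11, 3700), (MIA, SFO, MIA, 5, 23, 790), (MIA, SFO, MIA, 5, 34, 1320), (MIA, SFO, NYC, 4, 11, 3700), (MIA, SFO, NYC, 4, 23, 790), (MIA, SFO, NYC, 4, 34, 1320)}
Natural join on fno: {(BOS, MIA, ATL, 26, 9, 4890, LAX), (BOS, MIA, ATL, 27, 9, 4890, LAX), (BOS, MIA, CHI, 11, 9, 4890, LAX), (BOS, MIA, DC, 16, 9, 4890, LAX), (IAD, ORD, SF, 2, 16, 8140, NRT), (MIA, SFO, ATL, 22, 11, 3700, HND), (MIA, SFO, ATL, 22, 23, 790, LHR), (MIA, SFO, ATL, 22, 34, 1320, IAD), (MIA, SFO, ATL, 22, 34, 1320, LHR), (MIA, SFO, ATL, 22, 34, 1320, MIA), (MIA, SFO, MIA, 5, 11, 3700, HND), (MIA, SFO, MIA, 5, 23, 790, LHR), (MIA, SFO, MIA, 5, 34, 1320, IAD), (MIA, SFO, MIA, 5, 34, 1320, LHR), (MIA, SFO, MIA, 5, 34, 1320, MIA), (MIA, SFO, NYC, 4, 11, 3700, HND), (MIA, SFO, NYC, 4, 23, 790, LHR), (MIA, SFO, NYC, 4, 34, 1320, IAD), (MIA, SFO, NYC, 4, 34, 1320, LHR), (MIA, SFO, NYC, 4, 34, 1320, MIA)}
π_{code, src} gives {(BOS, MIA), (IAD, ORD), (MIA, SFO)} (17 duplicate(s) eliminated).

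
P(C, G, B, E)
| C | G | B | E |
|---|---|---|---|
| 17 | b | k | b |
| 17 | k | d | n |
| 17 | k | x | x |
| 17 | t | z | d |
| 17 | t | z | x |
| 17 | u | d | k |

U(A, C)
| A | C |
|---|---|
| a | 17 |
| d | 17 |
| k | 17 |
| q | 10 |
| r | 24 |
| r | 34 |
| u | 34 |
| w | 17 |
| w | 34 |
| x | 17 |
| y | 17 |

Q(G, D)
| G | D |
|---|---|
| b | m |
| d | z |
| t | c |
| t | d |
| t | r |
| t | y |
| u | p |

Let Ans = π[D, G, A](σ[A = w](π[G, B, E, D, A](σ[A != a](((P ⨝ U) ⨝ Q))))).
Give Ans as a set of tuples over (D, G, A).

P ⋈ U (natural join on C): {(17, b, k, b, a), (17, b, k, b, d), (17, b, k, b, k), (17, b, k, b, w), (17, b, k, b, x), (17, b, k, b, y), (17, k, d, n, a), (17, k, d, n, d), (17, k, d, n, k), (17, k, d, n, w), (17, k, d, n, x), (17, k, d, n, y), (17, k, x, x, a), (17, k, x, x, d), (17, k, x, x, k), (17, k, x, x, w), (17, k, x, x, x), (17, k, x, x, y), (17, t, z, d, a), (17, t, z, d, d), (17, t, z, d, k), (17, t, z, d, w), (17, t, z, d, x), (17, t, z, d, y), (17, t, z, x, a), (17, t, z, x, d), (17, t, z, x, k), (17, t, z, x, w), (17, t, z, x, x), (17, t, z, x, y), (17, u, d, k, a), (17, u, d, k, d), (17, u, d, k, k), (17, u, d, k, w), (17, u, d, k, x), (17, u, d, k, y)}
(P ⨝ U) ⋈ Q (natural join on G): {(17, b, k, b, a, m), (17, b, k, b, d, m), (17, b, k, b, k, m), (17, b, k, b, w, m), (17, b, k, b, x, m), (17, b, k, b, y, m), (17, t, z, d, a, c), (17, t, z, d, a, d), (17, t, z, d, a, r), (17, t, z, d, a, y), (17, t, z, d, d, c), (17, t, z, d, d, d), (17, t, z, d, d, r), (17, t, z, d, d, y), (17, t, z, d, k, c), (17, t, z, d, k, d), (17, t, z, d, k, r), (17, t, z, d, k, y), (17, t, z, d, w, c), (17, t, z, d, w, d), (17, t, z, d, w, r), (17, t, z, d, w, y), (17, t, z, d, x, c), (17, t, z, d, x, d), (17, t, z, d, x, r), (17, t, z, d, x, y), (17, t, z, d, y, c), (17, t, z, d, y, d), (17, t, z, d, y, r), (17, t, z, d, y, y), (17, t, z, x, a, c), (17, t, z, x, a, d), (17, t, z, x, a, r), (17, t, z, x, a, y), (17, t, z, x, d, c), (17, t, z, x, d, d), (17, t, z, x, d, r), (17, t, z, x, d, y), (17, t, z, x, k, c), (17, t, z, x, k, d), (17, t, z, x, k, r), (17, t, z, x, k, y), (17, t, z, x, w, c), (17, t, z, x, w, d), (17, t, z, x, w, r), (17, t, z, x, w, y), (17, t, z, x, x, c), (17, t, z, x, x, d), (17, t, z, x, x, r), (17, t, z, x, x, y), (17, t, z, x, y, c), (17, t, z, x, y, d), (17, t, z, x, y, r), (17, t, z, x, y, y), (17, u, d, k, a, p), (17, u, d, k, d, p), (17, u, d, k, k, p), (17, u, d, k, w, p), (17, u, d, k, x, p), (17, u, d, k, y, p)}
σ[A != a]: keep tuples satisfying A != a → {(17, b, k, b, d, m), (17, b, k, b, k, m), (17, b, k, b, w, m), (17, b, k, b, x, m), (17, b, k, b, y, m), (17, t, z, d, d, c), (17, t, z, d, d, d), (17, t, z, d, d, r), (17, t, z, d, d, y), (17, t, z, d, k, c), (17, t, z, d, k, d), (17, t, z, d, k, r), (17, t, z, d, k, y), (17, t, z, d, w, c), (17, t, z, d, w, d), (17, t, z, d, w, r), (17, t, z, d, w, y), (17, t, z, d, x, c), (17, t, z, d, x, d), (17, t, z, d, x, r), (17, t, z, d, x, y), (17, t, z, d, y, c), (17, t, z, d, y, d), (17, t, z, d, y, r), (17, t, z, d, y, y), (17, t, z, x, d, c), (17, t, z, x, d, d), (17, t, z, x, d, r), (17, t, z, x, d, y), (17, t, z, x, k, c), (17, t, z, x, k, d), (17, t, z, x, k, r), (17, t, z, x, k, y), (17, t, z, x, w, c), (17, t, z, x, w, d), (17, t, z, x, w, r), (17, t, z, x, w, y), (17, t, z, x, x, c), (17, t, z, x, x, d), (17, t, z, x, x, r), (17, t, z, x, x, y), (17, t, z, x, y, c), (17, t, z, x, y, d), (17, t, z, x, y, r), (17, t, z, x, y, y), (17, u, d, k, d, p), (17, u, d, k, k, p), (17, u, d, k, w, p), (17, u, d, k, x, p), (17, u, d, k, y, p)}
π_{G, B, E, D, A} gives {(b, k, b, m, d), (b, k, b, m, k), (b, k, b, m, w), (b, k, b, m, x), (b, k, b, m, y), (t, z, d, c, d), (t, z, d, c, k), (t, z, d, c, w), (t, z, d, c, x), (t, z, d, c, y), (t, z, d, d, d), (t, z, d, d, k), (t, z, d, d, w), (t, z, d, d, x), (t, z, d, d, y), (t, z, d, r, d), (t, z, d, r, k), (t, z, d, r, w), (t, z, d, r, x), (t, z, d, r, y), (t, z, d, y, d), (t, z, d, y, k), (t, z, d, y, w), (t, z, d, y, x), (t, z, d, y, y), (t, z, x, c, d), (t, z, x, c, k), (t, z, x, c, w), (t, z, x, c, x), (t, z, x, c, y), (t, z, x, d, d), (t, z, x, d, k), (t, z, x, d, w), (t, z, x, d, x), (t, z, x, d, y), (t, z, x, r, d), (t, z, x, r, k), (t, z, x, r, w), (t, z, x, r, x), (t, z, x, r, y), (t, z, x, y, d), (t, z, x, y, k), (t, z, x, y, w), (t, z, x, y, x), (t, z, x, y, y), (u, d, k, p, d), (u, d, k, p, k), (u, d, k, p, w), (u, d, k, p, x), (u, d, k, p, y)}.
σ[A = w]: keep tuples satisfying A = w → {(b, k, b, m, w), (t, z, d, c, w), (t, z, d, d, w), (t, z, d, r, w), (t, z, d, y, w), (t, z, x, c, w), (t, z, x, d, w), (t, z, x, r, w), (t, z, x, y, w), (u, d, k, p, w)}
π_{D, G, A} gives {(c, t, w), (d, t, w), (m, b, w), (p, u, w), (r, t, w), (y, t, w)} (4 duplicate(s) eliminated).

{(c, t, w), (d, t, w), (m, b, w), (p, u, w), (r, t, w), (y, t, w)}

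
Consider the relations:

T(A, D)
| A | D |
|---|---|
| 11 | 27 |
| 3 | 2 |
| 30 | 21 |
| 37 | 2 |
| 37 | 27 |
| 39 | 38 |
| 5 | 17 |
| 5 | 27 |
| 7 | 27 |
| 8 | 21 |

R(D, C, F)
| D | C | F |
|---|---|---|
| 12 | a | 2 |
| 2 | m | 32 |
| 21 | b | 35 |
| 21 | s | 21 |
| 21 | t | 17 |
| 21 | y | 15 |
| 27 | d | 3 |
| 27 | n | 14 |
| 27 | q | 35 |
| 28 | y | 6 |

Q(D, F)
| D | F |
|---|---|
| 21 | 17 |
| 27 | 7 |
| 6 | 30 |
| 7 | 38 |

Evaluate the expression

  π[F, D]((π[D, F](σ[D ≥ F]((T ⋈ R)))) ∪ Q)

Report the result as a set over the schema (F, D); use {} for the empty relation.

{(14, 27), (15, 21), (17, 21), (21, 21), (3, 27), (30, 6), (38, 7), (7, 27)}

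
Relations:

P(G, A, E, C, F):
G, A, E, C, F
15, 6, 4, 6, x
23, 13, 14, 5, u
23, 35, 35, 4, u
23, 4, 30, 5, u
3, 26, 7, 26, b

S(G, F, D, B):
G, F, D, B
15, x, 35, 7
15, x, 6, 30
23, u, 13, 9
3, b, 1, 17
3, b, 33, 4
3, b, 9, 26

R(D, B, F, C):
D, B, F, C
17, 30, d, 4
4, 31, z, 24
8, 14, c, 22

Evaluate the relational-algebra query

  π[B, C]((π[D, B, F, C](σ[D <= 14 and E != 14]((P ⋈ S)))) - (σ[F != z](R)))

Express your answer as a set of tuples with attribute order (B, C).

P ⋈ S (natural join on G, F): {(15, 6, 4, 6, x, 35, 7), (15, 6, 4, 6, x, 6, 30), (23, 13, 14, 5, u, 13, 9), (23, 35, 35, 4, u, 13, 9), (23, 4, 30, 5, u, 13, 9), (3, 26, 7, 26, b, 1, 17), (3, 26, 7, 26, b, 33, 4), (3, 26, 7, 26, b, 9, 26)}
σ[D <= 14 and E != 14]: keep tuples satisfying D <= 14 and E != 14 → {(15, 6, 4, 6, x, 6, 30), (23, 35, 35, 4, u, 13, 9), (23, 4, 30, 5, u, 13, 9), (3, 26, 7, 26, b, 1, 17), (3, 26, 7, 26, b, 9, 26)}
Keep only column(s) D, B, F, C: {(1, 17, b, 26), (13, 9, u, 4), (13, 9, u, 5), (6, 30, x, 6), (9, 26, b, 26)}
σ[F != z]: keep tuples satisfying F != z → {(17, 30, d, 4), (8, 14, c, 22)}
Difference: {(1, 17, b, 26), (13, 9, u, 4), (13, 9, u, 5), (6, 30, x, 6), (9, 26, b, 26)} with {(17, 30, d, 4), (8, 14, c, 22)} → {(1, 17, b, 26), (13, 9, u, 4), (13, 9, u, 5), (6, 30, x, 6), (9, 26, b, 26)}
Keep only column(s) B, C: {(17, 26), (26, 26), (30, 6), (9, 4), (9, 5)}

{(17, 26), (26, 26), (30, 6), (9, 4), (9, 5)}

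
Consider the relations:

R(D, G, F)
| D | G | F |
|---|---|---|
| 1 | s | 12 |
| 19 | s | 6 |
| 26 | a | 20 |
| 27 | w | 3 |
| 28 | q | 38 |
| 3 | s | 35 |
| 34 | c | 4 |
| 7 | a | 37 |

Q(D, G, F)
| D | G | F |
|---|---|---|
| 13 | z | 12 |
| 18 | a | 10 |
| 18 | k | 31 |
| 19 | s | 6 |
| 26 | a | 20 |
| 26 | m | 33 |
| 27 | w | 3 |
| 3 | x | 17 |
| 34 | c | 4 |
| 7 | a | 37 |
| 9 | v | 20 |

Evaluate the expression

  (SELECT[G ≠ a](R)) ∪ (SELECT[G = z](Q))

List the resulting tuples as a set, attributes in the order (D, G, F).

{(1, s, 12), (13, z, 12), (19, s, 6), (27, w, 3), (28, q, 38), (3, s, 35), (34, c, 4)}

Filtering on G ≠ a leaves {(1, s, 12), (19, s, 6), (27, w, 3), (28, q, 38), (3, s, 35), (34, c, 4)}.
Filtering on G = z leaves {(13, z, 12)}.
Union: {(1, s, 12), (19, s, 6), (27, w, 3), (28, q, 38), (3, s, 35), (34, c, 4)} with {(13, z, 12)} → {(1, s, 12), (13, z, 12), (19, s, 6), (27, w, 3), (28, q, 38), (3, s, 35), (34, c, 4)}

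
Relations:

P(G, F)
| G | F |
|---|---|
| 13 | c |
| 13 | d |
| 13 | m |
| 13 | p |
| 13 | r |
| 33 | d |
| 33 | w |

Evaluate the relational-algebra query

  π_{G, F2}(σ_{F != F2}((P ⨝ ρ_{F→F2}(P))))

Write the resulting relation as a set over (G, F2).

ρ[F→F2]: schema becomes (G, F2); tuples unchanged.
P ⋈ ρ_{F→F2}(P) (natural join on G): {(13, c, c), (13, c, d), (13, c, m), (13, c, p), (13, c, r), (13, d, c), (13, d, d), (13, d, m), (13, d, p), (13, d, r), (13, m, c), (13, m, d), (13, m, m), (13, m, p), (13, m, r), (13, p, c), (13, p, d), (13, p, m), (13, p, p), (13, p, r), (13, r, c), (13, r, d), (13, r, m), (13, r, p), (13, r, r), (33, d, d), (33, d, w), (33, w, d), (33, w, w)}
Apply σ_{F != F2}; surviving tuples: {(13, c, d), (13, c, m), (13, c, p), (13, c, r), (13, d, c), (13, d, m), (13, d, p), (13, d, r), (13, m, c), (13, m, d), (13, m, p), (13, m, r), (13, p, c), (13, p, d), (13, p, m), (13, p, r), (13, r, c), (13, r, d), (13, r, m), (13, r, p), (33, d, w), (33, w, d)}
π[G, F2]: project onto (G, F2) (15 duplicate(s) eliminated) → {(13, c), (13, d), (13, m), (13, p), (13, r), (33, d), (33, w)}

{(13, c), (13, d), (13, m), (13, p), (13, r), (33, d), (33, w)}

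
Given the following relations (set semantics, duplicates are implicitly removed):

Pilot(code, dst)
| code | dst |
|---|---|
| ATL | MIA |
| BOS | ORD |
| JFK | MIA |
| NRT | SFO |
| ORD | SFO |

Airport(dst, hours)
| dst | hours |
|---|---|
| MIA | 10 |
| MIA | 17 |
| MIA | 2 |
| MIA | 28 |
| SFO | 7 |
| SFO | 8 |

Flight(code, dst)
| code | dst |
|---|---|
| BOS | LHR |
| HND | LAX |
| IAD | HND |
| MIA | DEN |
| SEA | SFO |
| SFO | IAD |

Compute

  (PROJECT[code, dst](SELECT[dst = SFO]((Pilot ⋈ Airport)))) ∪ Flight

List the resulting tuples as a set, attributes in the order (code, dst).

{(BOS, LHR), (HND, LAX), (IAD, HND), (MIA, DEN), (NRT, SFO), (ORD, SFO), (SEA, SFO), (SFO, IAD)}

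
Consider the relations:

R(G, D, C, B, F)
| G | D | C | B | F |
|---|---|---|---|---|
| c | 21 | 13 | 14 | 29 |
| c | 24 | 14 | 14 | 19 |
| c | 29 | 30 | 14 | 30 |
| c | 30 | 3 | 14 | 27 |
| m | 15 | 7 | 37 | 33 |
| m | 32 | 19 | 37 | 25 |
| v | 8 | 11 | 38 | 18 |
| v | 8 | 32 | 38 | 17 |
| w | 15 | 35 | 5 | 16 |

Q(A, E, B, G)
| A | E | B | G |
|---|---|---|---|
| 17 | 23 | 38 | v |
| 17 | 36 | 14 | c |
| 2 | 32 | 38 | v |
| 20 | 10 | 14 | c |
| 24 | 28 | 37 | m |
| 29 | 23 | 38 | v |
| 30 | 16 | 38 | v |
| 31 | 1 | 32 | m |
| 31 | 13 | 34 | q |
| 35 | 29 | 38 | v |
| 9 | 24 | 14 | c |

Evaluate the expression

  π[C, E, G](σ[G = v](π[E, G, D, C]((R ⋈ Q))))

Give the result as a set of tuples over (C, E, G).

{(11, 16, v), (11, 23, v), (11, 29, v), (11, 32, v), (32, 16, v), (32, 23, v), (32, 29, v), (32, 32, v)}

R ⋈ Q (natural join on G, B): {(c, 21, 13, 14, 29, 17, 36), (c, 21, 13, 14, 29, 20, 10), (c, 21, 13, 14, 29, 9, 24), (c, 24, 14, 14, 19, 17, 36), (c, 24, 14, 14, 19, 20, 10), (c, 24, 14, 14, 19, 9, 24), (c, 29, 30, 14, 30, 17, 36), (c, 29, 30, 14, 30, 20, 10), (c, 29, 30, 14, 30, 9, 24), (c, 30, 3, 14, 27, 17, 36), (c, 30, 3, 14, 27, 20, 10), (c, 30, 3, 14, 27, 9, 24), (m, 15, 7, 37, 33, 24, 28), (m, 32, 19, 37, 25, 24, 28), (v, 8, 11, 38, 18, 17, 23), (v, 8, 11, 38, 18, 2, 32), (v, 8, 11, 38, 18, 29, 23), (v, 8, 11, 38, 18, 30, 16), (v, 8, 11, 38, 18, 35, 29), (v, 8, 32, 38, 17, 17, 23), (v, 8, 32, 38, 17, 2, 32), (v, 8, 32, 38, 17, 29, 23), (v, 8, 32, 38, 17, 30, 16), (v, 8, 32, 38, 17, 35, 29)}
π_{E, G, D, C} gives {(10, c, 21, 13), (10, c, 24, 14), (10, c, 29, 30), (10, c, 30, 3), (16, v, 8, 11), (16, v, 8, 32), (23, v, 8, 11), (23, v, 8, 32), (24, c, 21, 13), (24, c, 24, 14), (24, c, 29, 30), (24, c, 30, 3), (28, m, 15, 7), (28, m, 32, 19), (29, v, 8, 11), (29, v, 8, 32), (32, v, 8, 11), (32, v, 8, 32), (36, c, 21, 13), (36, c, 24, 14), (36, c, 29, 30), (36, c, 30, 3)} (2 duplicate(s) eliminated).
Filtering on G = v leaves {(16, v, 8, 11), (16, v, 8, 32), (23, v, 8, 11), (23, v, 8, 32), (29, v, 8, 11), (29, v, 8, 32), (32, v, 8, 11), (32, v, 8, 32)}.
π_{C, E, G} gives {(11, 16, v), (11, 23, v), (11, 29, v), (11, 32, v), (32, 16, v), (32, 23, v), (32, 29, v), (32, 32, v)}.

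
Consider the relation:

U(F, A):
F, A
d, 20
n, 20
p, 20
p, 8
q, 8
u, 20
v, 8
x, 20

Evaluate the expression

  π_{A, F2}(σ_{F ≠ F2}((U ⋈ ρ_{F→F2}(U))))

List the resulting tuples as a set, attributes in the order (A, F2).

ρ[F→F2]: schema becomes (F2, A); tuples unchanged.
U ⋈ ρ_{F→F2}(U) (natural join on A): {(d, 20, d), (d, 20, n), (d, 20, p), (d, 20, u), (d, 20, x), (n, 20, d), (n, 20, n), (n, 20, p), (n, 20, u), (n, 20, x), (p, 20, d), (p, 20, n), (p, 20, p), (p, 20, u), (p, 20, x), (p, 8, p), (p, 8, q), (p, 8, v), (q, 8, p), (q, 8, q), (q, 8, v), (u, 20, d), (u, 20, n), (u, 20, p), (u, 20, u), (u, 20, x), (v, 8, p), (v, 8, q), (v, 8, v), (x, 20, d), (x, 20, n), (x, 20, p), (x, 20, u), (x, 20, x)}
Apply σ_{F ≠ F2}; surviving tuples: {(d, 20, n), (d, 20, p), (d, 20, u), (d, 20, x), (n, 20, d), (n, 20, p), (n, 20, u), (n, 20, x), (p, 20, d), (p, 20, n), (p, 20, u), (p, 20, x), (p, 8, q), (p, 8, v), (q, 8, p), (q, 8, v), (u, 20, d), (u, 20, n), (u, 20, p), (u, 20, x), (v, 8, p), (v, 8, q), (x, 20, d), (x, 20, n), (x, 20, p), (x, 20, u)}
π[A, F2]: project onto (A, F2) (18 duplicate(s) eliminated) → {(20, d), (20, n), (20, p), (20, u), (20, x), (8, p), (8, q), (8, v)}

{(20, d), (20, n), (20, p), (20, u), (20, x), (8, p), (8, q), (8, v)}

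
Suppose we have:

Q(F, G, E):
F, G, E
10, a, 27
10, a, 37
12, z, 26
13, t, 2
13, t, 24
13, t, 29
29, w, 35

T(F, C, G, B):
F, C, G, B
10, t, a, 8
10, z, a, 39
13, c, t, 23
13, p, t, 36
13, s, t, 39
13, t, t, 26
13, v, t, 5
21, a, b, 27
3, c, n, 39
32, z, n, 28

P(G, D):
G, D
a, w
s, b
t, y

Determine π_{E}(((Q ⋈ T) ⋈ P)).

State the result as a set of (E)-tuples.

Joining Q and T on F, G yields {(10, a, 27, t, 8), (10, a, 27, z, 39), (10, a, 37, t, 8), (10, a, 37, z, 39), (13, t, 2, c, 23), (13, t, 2, p, 36), (13, t, 2, s, 39), (13, t, 2, t, 26), (13, t, 2, v, 5), (13, t, 24, c, 23), (13, t, 24, p, 36), (13, t, 24, s, 39), (13, t, 24, t, 26), (13, t, 24, v, 5), (13, t, 29, c, 23), (13, t, 29, p, 36), (13, t, 29, s, 39), (13, t, 29, t, 26), (13, t, 29, v, 5)}.
Joining (Q ⋈ T) and P on G yields {(10, a, 27, t, 8, w), (10, a, 27, z, 39, w), (10, a, 37, t, 8, w), (10, a, 37, z, 39, w), (13, t, 2, c, 23, y), (13, t, 2, p, 36, y), (13, t, 2, s, 39, y), (13, t, 2, t, 26, y), (13, t, 2, v, 5, y), (13, t, 24, c, 23, y), (13, t, 24, p, 36, y), (13, t, 24, s, 39, y), (13, t, 24, t, 26, y), (13, t, 24, v, 5, y), (13, t, 29, c, 23, y), (13, t, 29, p, 36, y), (13, t, 29, s, 39, y), (13, t, 29, t, 26, y), (13, t, 29, v, 5, y)}.
π_{E} gives {2, 24, 27, 29, 37} (14 duplicate(s) eliminated).

{2, 24, 27, 29, 37}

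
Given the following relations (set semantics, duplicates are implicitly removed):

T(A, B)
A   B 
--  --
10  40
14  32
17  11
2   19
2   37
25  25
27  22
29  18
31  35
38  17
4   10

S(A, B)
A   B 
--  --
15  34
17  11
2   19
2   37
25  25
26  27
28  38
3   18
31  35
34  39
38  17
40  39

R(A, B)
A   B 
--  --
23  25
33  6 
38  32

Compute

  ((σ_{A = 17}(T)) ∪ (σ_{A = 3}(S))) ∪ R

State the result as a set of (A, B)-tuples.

Selection A = 17: {(17, 11)}
Selection A = 3: {(3, 18)}
Taking the union: {(17, 11), (3, 18)}
Taking the union: {(17, 11), (23, 25), (3, 18), (33, 6), (38, 32)}

{(17, 11), (23, 25), (3, 18), (33, 6), (38, 32)}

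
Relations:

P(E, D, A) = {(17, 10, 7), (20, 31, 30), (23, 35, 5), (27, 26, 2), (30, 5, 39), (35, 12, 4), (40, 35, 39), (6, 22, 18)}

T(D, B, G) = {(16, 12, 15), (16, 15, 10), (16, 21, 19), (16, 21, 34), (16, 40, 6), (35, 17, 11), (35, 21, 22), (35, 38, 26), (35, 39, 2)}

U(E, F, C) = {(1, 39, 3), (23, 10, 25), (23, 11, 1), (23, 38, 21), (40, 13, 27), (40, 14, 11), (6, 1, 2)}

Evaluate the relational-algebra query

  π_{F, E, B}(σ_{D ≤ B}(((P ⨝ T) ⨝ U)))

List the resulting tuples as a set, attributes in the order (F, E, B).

{(10, 23, 38), (10, 23, 39), (11, 23, 38), (11, 23, 39), (13, 40, 38), (13, 40, 39), (14, 40, 38), (14, 40, 39), (38, 23, 38), (38, 23, 39)}

Natural join on D: {(23, 35, 5, 17, 11), (23, 35, 5, 21, 22), (23, 35, 5, 38, 26), (23, 35, 5, 39, 2), (40, 35, 39, 17, 11), (40, 35, 39, 21, 22), (40, 35, 39, 38, 26), (40, 35, 39, 39, 2)}
Natural join on E: {(23, 35, 5, 17, 11, 10, 25), (23, 35, 5, 17, 11, 11, 1), (23, 35, 5, 17, 11, 38, 21), (23, 35, 5, 21, 22, 10, 25), (23, 35, 5, 21, 22, 11, 1), (23, 35, 5, 21, 22, 38, 21), (23, 35, 5, 38, 26, 10, 25), (23, 35, 5, 38, 26, 11, 1), (23, 35, 5, 38, 26, 38, 21), (23, 35, 5, 39, 2, 10, 25), (23, 35, 5, 39, 2, 11, 1), (23, 35, 5, 39, 2, 38, 21), (40, 35, 39, 17, 11, 13, 27), (40, 35, 39, 17, 11, 14, 11), (40, 35, 39, 21, 22, 13, 27), (40, 35, 39, 21, 22, 14, 11), (40, 35, 39, 38, 26, 13, 27), (40, 35, 39, 38, 26, 14, 11), (40, 35, 39, 39, 2, 13, 27), (40, 35, 39, 39, 2, 14, 11)}
σ[D ≤ B]: keep tuples satisfying D ≤ B → {(23, 35, 5, 38, 26, 10, 25), (23, 35, 5, 38, 26, 11, 1), (23, 35, 5, 38, 26, 38, 21), (23, 35, 5, 39, 2, 10, 25), (23, 35, 5, 39, 2, 11, 1), (23, 35, 5, 39, 2, 38, 21), (40, 35, 39, 38, 26, 13, 27), (40, 35, 39, 38, 26, 14, 11), (40, 35, 39, 39, 2, 13, 27), (40, 35, 39, 39, 2, 14, 11)}
π[F, E, B]: project onto (F, E, B) → {(10, 23, 38), (10, 23, 39), (11, 23, 38), (11, 23, 39), (13, 40, 38), (13, 40, 39), (14, 40, 38), (14, 40, 39), (38, 23, 38), (38, 23, 39)}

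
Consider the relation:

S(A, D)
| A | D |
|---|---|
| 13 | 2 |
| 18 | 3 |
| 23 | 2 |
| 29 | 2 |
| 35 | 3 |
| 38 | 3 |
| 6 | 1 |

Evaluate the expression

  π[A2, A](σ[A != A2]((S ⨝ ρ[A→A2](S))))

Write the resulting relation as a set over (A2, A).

ρ[A→A2]: schema becomes (A2, D); tuples unchanged.
S ⋈ ρ[A→A2](S) (natural join on D): {(13, 2, 13), (13, 2, 23), (13, 2, 29), (18, 3, 18), (18, 3, 35), (18, 3, 38), (23, 2, 13), (23, 2, 23), (23, 2, 29), (29, 2, 13), (29, 2, 23), (29, 2, 29), (35, 3, 18), (35, 3, 35), (35, 3, 38), (38, 3, 18), (38, 3, 35), (38, 3, 38), (6, 1, 6)}
σ[A != A2]: keep tuples satisfying A != A2 → {(13, 2, 23), (13, 2, 29), (18, 3, 35), (18, 3, 38), (23, 2, 13), (23, 2, 29), (29, 2, 13), (29, 2, 23), (35, 3, 18), (35, 3, 38), (38, 3, 18), (38, 3, 35)}
π[A2, A]: project onto (A2, A) → {(13, 23), (13, 29), (18, 35), (18, 38), (23, 13), (23, 29), (29, 13), (29, 23), (35, 18), (35, 38), (38, 18), (38, 35)}

{(13, 23), (13, 29), (18, 35), (18, 38), (23, 13), (23, 29), (29, 13), (29, 23), (35, 18), (35, 38), (38, 18), (38, 35)}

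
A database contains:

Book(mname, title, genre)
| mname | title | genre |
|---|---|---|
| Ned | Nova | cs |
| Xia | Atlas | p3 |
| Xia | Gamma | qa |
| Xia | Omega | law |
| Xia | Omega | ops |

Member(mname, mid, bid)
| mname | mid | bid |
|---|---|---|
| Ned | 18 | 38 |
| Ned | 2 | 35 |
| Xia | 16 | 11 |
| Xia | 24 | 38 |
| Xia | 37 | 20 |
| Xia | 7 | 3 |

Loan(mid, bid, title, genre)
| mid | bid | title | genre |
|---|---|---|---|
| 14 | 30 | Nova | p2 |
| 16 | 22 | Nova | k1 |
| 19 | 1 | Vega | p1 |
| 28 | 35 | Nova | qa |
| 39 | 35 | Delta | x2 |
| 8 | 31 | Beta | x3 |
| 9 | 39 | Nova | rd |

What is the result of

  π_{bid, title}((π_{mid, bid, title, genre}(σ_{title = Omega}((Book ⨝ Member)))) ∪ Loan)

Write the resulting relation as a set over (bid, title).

{(1, Vega), (11, Omega), (20, Omega), (22, Nova), (3, Omega), (30, Nova), (31, Beta), (35, Delta), (35, Nova), (38, Omega), (39, Nova)}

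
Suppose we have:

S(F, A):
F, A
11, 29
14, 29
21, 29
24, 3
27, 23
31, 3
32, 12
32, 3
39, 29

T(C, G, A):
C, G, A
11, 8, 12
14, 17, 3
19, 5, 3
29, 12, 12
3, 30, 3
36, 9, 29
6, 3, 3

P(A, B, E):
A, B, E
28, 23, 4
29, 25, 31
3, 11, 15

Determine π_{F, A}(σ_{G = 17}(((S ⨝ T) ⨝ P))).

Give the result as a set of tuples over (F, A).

{(24, 3), (31, 3), (32, 3)}

Joining S and T on A yields {(11, 29, 36, 9), (14, 29, 36, 9), (21, 29, 36, 9), (24, 3, 14, 17), (24, 3, 19, 5), (24, 3, 3, 30), (24, 3, 6, 3), (31, 3, 14, 17), (31, 3, 19, 5), (31, 3, 3, 30), (31, 3, 6, 3), (32, 12, 11, 8), (32, 12, 29, 12), (32, 3, 14, 17), (32, 3, 19, 5), (32, 3, 3, 30), (32, 3, 6, 3), (39, 29, 36, 9)}.
Joining (S ⨝ T) and P on A yields {(11, 29, 36, 9, 25, 31), (14, 29, 36, 9, 25, 31), (21, 29, 36, 9, 25, 31), (24, 3, 14, 17, 11, 15), (24, 3, 19, 5, 11, 15), (24, 3, 3, 30, 11, 15), (24, 3, 6, 3, 11, 15), (31, 3, 14, 17, 11, 15), (31, 3, 19, 5, 11, 15), (31, 3, 3, 30, 11, 15), (31, 3, 6, 3, 11, 15), (32, 3, 14, 17, 11, 15), (32, 3, 19, 5, 11, 15), (32, 3, 3, 30, 11, 15), (32, 3, 6, 3, 11, 15), (39, 29, 36, 9, 25, 31)}.
Filtering on G = 17 leaves {(24, 3, 14, 17, 11, 15), (31, 3, 14, 17, 11, 15), (32, 3, 14, 17, 11, 15)}.
π_{F, A} gives {(24, 3), (31, 3), (32, 3)}.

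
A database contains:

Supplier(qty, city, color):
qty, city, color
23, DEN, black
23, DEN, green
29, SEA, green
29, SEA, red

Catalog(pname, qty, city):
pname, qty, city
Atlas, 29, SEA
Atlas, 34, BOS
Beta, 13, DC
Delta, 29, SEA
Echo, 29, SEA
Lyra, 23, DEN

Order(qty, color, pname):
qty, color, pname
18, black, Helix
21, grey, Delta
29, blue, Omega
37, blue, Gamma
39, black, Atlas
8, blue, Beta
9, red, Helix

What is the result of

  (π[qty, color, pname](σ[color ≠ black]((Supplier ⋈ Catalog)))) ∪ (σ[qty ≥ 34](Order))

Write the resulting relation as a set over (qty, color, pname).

Supplier ⋈ Catalog (natural join on qty, city): {(23, DEN, black, Lyra), (23, DEN, green, Lyra), (29, SEA, green, Atlas), (29, SEA, green, Delta), (29, SEA, green, Echo), (29, SEA, red, Atlas), (29, SEA, red, Delta), (29, SEA, red, Echo)}
Filtering on color ≠ black leaves {(23, DEN, green, Lyra), (29, SEA, green, Atlas), (29, SEA, green, Delta), (29, SEA, green, Echo), (29, SEA, red, Atlas), (29, SEA, red, Delta), (29, SEA, red, Echo)}.
π[qty, color, pname]: project onto (qty, color, pname) → {(23, green, Lyra), (29, green, Atlas), (29, green, Delta), (29, green, Echo), (29, red, Atlas), (29, red, Delta), (29, red, Echo)}
Filtering on qty ≥ 34 leaves {(37, blue, Gamma), (39, black, Atlas)}.
Union: {(23, green, Lyra), (29, green, Atlas), (29, green, Delta), (29, green, Echo), (29, red, Atlas), (29, red, Delta), (29, red, Echo)} with {(37, blue, Gamma), (39, black, Atlas)} → {(23, green, Lyra), (29, green, Atlas), (29, green, Delta), (29, green, Echo), (29, red, Atlas), (29, red, Delta), (29, red, Echo), (37, blue, Gamma), (39, black, Atlas)}

{(23, green, Lyra), (29, green, Atlas), (29, green, Delta), (29, green, Echo), (29, red, Atlas), (29, red, Delta), (29, red, Echo), (37, blue, Gamma), (39, black, Atlas)}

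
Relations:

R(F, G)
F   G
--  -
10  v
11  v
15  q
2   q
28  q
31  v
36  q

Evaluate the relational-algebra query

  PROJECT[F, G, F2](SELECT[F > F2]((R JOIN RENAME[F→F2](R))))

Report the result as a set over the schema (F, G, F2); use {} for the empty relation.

{(11, v, 10), (15, q, 2), (28, q, 15), (28, q, 2), (31, v, 10), (31, v, 11), (36, q, 15), (36, q, 2), (36, q, 28)}

ρ[F→F2]: schema becomes (F2, G); tuples unchanged.
Natural join on G: {(10, v, 10), (10, v, 11), (10, v, 31), (11, v, 10), (11, v, 11), (11, v, 31), (15, q, 15), (15, q, 2), (15, q, 28), (15, q, 36), (2, q, 15), (2, q, 2), (2, q, 28), (2, q, 36), (28, q, 15), (28, q, 2), (28, q, 28), (28, q, 36), (31, v, 10), (31, v, 11), (31, v, 31), (36, q, 15), (36, q, 2), (36, q, 28), (36, q, 36)}
Selection F > F2: {(11, v, 10), (15, q, 2), (28, q, 15), (28, q, 2), (31, v, 10), (31, v, 11), (36, q, 15), (36, q, 2), (36, q, 28)}
Projecting to F, G, F2: {(11, v, 10), (15, q, 2), (28, q, 15), (28, q, 2), (31, v, 10), (31, v, 11), (36, q, 15), (36, q, 2), (36, q, 28)}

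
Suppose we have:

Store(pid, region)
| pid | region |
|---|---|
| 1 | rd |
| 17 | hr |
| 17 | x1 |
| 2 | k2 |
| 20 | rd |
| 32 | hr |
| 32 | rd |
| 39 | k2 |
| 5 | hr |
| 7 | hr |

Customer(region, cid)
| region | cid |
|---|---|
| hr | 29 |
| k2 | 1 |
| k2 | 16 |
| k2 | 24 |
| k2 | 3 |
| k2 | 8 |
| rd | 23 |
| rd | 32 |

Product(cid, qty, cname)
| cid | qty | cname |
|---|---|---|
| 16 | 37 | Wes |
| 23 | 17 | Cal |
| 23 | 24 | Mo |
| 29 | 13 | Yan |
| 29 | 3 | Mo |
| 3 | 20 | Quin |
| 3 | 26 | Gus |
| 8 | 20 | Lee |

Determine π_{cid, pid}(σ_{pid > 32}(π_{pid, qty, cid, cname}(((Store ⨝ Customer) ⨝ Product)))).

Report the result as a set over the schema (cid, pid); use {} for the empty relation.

{(16, 39), (3, 39), (8, 39)}

Joining Store and Customer on region yields {(1, rd, 23), (1, rd, 32), (17, hr, 29), (2, k2, 1), (2, k2, 16), (2, k2, 24), (2, k2, 3), (2, k2, 8), (20, rd, 23), (20, rd, 32), (32, hr, 29), (32, rd, 23), (32, rd, 32), (39, k2, 1), (39, k2, 16), (39, k2, 24), (39, k2, 3), (39, k2, 8), (5, hr, 29), (7, hr, 29)}.
Joining (Store ⨝ Customer) and Product on cid yields {(1, rd, 23, 17, Cal), (1, rd, 23, 24, Mo), (17, hr, 29, 13, Yan), (17, hr, 29, 3, Mo), (2, k2, 16, 37, Wes), (2, k2, 3, 20, Quin), (2, k2, 3, 26, Gus), (2, k2, 8, 20, Lee), (20, rd, 23, 17, Cal), (20, rd, 23, 24, Mo), (32, hr, 29, 13, Yan), (32, hr, 29, 3, Mo), (32, rd, 23, 17, Cal), (32, rd, 23, 24, Mo), (39, k2, 16, 37, Wes), (39, k2, 3, 20, Quin), (39, k2, 3, 26, Gus), (39, k2, 8, 20, Lee), (5, hr, 29, 13, Yan), (5, hr, 29, 3, Mo), (7, hr, 29, 13, Yan), (7, hr, 29, 3, Mo)}.
π_{pid, qty, cid, cname} gives {(1, 17, 23, Cal), (1, 24, 23, Mo), (17, 13, 29, Yan), (17, 3, 29, Mo), (2, 20, 3, Quin), (2, 20, 8, Lee), (2, 26, 3, Gus), (2, 37, 16, Wes), (20, 17, 23, Cal), (20, 24, 23, Mo), (32, 13, 29, Yan), (32, 17, 23, Cal), (32, 24, 23, Mo), (32, 3, 29, Mo), (39, 20, 3, Quin), (39, 20, 8, Lee), (39, 26, 3, Gus), (39, 37, 16, Wes), (5, 13, 29, Yan), (5, 3, 29, Mo), (7, 13, 29, Yan), (7, 3, 29, Mo)}.
Apply σ_{pid > 32}; surviving tuples: {(39, 20, 3, Quin), (39, 20, 8, Lee), (39, 26, 3, Gus), (39, 37, 16, Wes)}
π_{cid, pid} gives {(16, 39), (3, 39), (8, 39)} (1 duplicate(s) eliminated).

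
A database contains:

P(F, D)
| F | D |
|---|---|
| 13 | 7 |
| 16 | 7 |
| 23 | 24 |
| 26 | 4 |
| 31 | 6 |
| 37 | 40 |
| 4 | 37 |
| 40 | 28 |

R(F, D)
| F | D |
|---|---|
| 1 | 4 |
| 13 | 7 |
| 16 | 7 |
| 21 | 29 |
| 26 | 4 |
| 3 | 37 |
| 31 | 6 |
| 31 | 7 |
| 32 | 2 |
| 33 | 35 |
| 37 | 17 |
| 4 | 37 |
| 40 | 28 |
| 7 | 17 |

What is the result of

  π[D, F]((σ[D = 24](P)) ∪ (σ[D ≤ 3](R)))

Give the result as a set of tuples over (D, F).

{(2, 32), (24, 23)}

σ[D = 24]: keep tuples satisfying D = 24 → {(23, 24)}
σ[D ≤ 3]: keep tuples satisfying D ≤ 3 → {(32, 2)}
Union: {(23, 24)} with {(32, 2)} → {(23, 24), (32, 2)}
Keep only column(s) D, F: {(2, 32), (24, 23)}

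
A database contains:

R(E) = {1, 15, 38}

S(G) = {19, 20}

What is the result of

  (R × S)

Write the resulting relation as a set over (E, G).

{(1, 19), (1, 20), (15, 19), (15, 20), (38, 19), (38, 20)}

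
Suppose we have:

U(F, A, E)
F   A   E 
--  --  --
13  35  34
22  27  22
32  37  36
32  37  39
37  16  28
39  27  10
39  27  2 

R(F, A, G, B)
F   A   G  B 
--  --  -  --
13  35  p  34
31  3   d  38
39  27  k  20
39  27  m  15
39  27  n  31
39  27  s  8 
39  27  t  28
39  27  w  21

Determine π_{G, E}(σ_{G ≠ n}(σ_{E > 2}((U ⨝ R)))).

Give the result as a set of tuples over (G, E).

{(k, 10), (m, 10), (p, 34), (s, 10), (t, 10), (w, 10)}

Natural join on F, A: {(13, 35, 34, p, 34), (39, 27, 10, k, 20), (39, 27, 10, m, 15), (39, 27, 10, n, 31), (39, 27, 10, s, 8), (39, 27, 10, t, 28), (39, 27, 10, w, 21), (39, 27, 2, k, 20), (39, 27, 2, m, 15), (39, 27, 2, n, 31), (39, 27, 2, s, 8), (39, 27, 2, t, 28), (39, 27, 2, w, 21)}
σ[E > 2]: keep tuples satisfying E > 2 → {(13, 35, 34, p, 34), (39, 27, 10, k, 20), (39, 27, 10, m, 15), (39, 27, 10, n, 31), (39, 27, 10, s, 8), (39, 27, 10, t, 28), (39, 27, 10, w, 21)}
σ[G ≠ n]: keep tuples satisfying G ≠ n → {(13, 35, 34, p, 34), (39, 27, 10, k, 20), (39, 27, 10, m, 15), (39, 27, 10, s, 8), (39, 27, 10, t, 28), (39, 27, 10, w, 21)}
π[G, E]: project onto (G, E) → {(k, 10), (m, 10), (p, 34), (s, 10), (t, 10), (w, 10)}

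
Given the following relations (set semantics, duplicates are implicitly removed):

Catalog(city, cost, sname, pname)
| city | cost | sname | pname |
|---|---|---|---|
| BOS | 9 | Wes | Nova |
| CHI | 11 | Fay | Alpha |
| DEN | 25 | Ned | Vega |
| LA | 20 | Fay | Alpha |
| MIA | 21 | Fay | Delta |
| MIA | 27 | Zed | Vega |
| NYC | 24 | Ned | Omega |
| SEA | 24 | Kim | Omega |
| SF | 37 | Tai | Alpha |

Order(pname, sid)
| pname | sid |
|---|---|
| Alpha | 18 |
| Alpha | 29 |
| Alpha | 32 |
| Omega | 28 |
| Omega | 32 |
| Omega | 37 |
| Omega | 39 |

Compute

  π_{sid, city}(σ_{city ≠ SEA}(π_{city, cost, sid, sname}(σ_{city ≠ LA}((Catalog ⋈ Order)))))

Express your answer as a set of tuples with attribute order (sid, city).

{(18, CHI), (18, SF), (28, NYC), (29, CHI), (29, SF), (32, CHI), (32, NYC), (32, SF), (37, NYC), (39, NYC)}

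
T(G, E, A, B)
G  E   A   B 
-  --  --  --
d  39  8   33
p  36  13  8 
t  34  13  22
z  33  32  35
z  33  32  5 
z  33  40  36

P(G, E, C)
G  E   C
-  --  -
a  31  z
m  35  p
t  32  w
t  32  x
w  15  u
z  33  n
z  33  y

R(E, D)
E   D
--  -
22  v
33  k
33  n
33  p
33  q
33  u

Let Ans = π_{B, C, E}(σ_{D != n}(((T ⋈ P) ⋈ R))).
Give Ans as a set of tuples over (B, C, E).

{(35, n, 33), (35, y, 33), (36, n, 33), (36, y, 33), (5, n, 33), (5, y, 33)}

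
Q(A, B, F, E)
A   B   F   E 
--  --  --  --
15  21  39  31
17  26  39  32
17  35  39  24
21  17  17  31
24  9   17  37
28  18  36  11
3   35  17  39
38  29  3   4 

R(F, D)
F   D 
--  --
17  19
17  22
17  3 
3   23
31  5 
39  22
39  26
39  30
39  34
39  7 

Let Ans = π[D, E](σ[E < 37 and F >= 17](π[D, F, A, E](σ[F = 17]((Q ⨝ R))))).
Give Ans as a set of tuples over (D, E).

{(19, 31), (22, 31), (3, 31)}

Natural join on F: {(15, 21, 39, 31, 22), (15, 21, 39, 31, 26), (15, 21, 39, 31, 30), (15, 21, 39, 31, 34), (15, 21, 39, 31, 7), (17, 26, 39, 32, 22), (17, 26, 39, 32, 26), (17, 26, 39, 32, 30), (17, 26, 39, 32, 34), (17, 26, 39, 32, 7), (17, 35, 39, 24, 22), (17, 35, 39, 24, 26), (17, 35, 39, 24, 30), (17, 35, 39, 24, 34), (17, 35, 39, 24, 7), (21, 17, 17, 31, 19), (21, 17, 17, 31, 22), (21, 17, 17, 31, 3), (24, 9, 17, 37, 19), (24, 9, 17, 37, 22), (24, 9, 17, 37, 3), (3, 35, 17, 39, 19), (3, 35, 17, 39, 22), (3, 35, 17, 39, 3), (38, 29, 3, 4, 23)}
Apply σ_{F = 17}; surviving tuples: {(21, 17, 17, 31, 19), (21, 17, 17, 31, 22), (21, 17, 17, 31, 3), (24, 9, 17, 37, 19), (24, 9, 17, 37, 22), (24, 9, 17, 37, 3), (3, 35, 17, 39, 19), (3, 35, 17, 39, 22), (3, 35, 17, 39, 3)}
π[D, F, A, E]: project onto (D, F, A, E) → {(19, 17, 21, 31), (19, 17, 24, 37), (19, 17, 3, 39), (22, 17, 21, 31), (22, 17, 24, 37), (22, 17, 3, 39), (3, 17, 21, 31), (3, 17, 24, 37), (3, 17, 3, 39)}
Apply σ_{E < 37 and F >= 17}; surviving tuples: {(19, 17, 21, 31), (22, 17, 21, 31), (3, 17, 21, 31)}
π[D, E]: project onto (D, E) → {(19, 31), (22, 31), (3, 31)}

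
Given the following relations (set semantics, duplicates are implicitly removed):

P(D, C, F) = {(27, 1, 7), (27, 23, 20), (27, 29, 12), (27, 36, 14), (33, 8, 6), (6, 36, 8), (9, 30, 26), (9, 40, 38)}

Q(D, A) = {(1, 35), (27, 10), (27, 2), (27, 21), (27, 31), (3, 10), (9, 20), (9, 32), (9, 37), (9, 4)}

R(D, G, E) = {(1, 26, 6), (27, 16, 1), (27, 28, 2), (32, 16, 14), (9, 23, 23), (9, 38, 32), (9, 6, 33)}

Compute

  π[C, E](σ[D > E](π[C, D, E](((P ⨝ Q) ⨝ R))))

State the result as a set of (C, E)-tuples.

Joining P and Q on D yields {(27, 1, 7, 10), (27, 1, 7, 2), (27, 1, 7, 21), (27, 1, 7, 31), (27, 23, 20, 10), (27, 23, 20, 2), (27, 23, 20, 21), (27, 23, 20, 31), (27, 29, 12, 10), (27, 29, 12, 2), (27, 29, 12, 21), (27, 29, 12, 31), (27, 36, 14, 10), (27, 36, 14, 2), (27, 36, 14, 21), (27, 36, 14, 31), (9, 30, 26, 20), (9, 30, 26, 32), (9, 30, 26, 37), (9, 30, 26, 4), (9, 40, 38, 20), (9, 40, 38, 32), (9, 40, 38, 37), (9, 40, 38, 4)}.
Joining (P ⨝ Q) and R on D yields {(27, 1, 7, 10, 16, 1), (27, 1, 7, 10, 28, 2), (27, 1, 7, 2, 16, 1), (27, 1, 7, 2, 28, 2), (27, 1, 7, 21, 16, 1), (27, 1, 7, 21, 28, 2), (27, 1, 7, 31, 16, 1), (27, 1, 7, 31, 28, 2), (27, 23, 20, 10, 16, 1), (27, 23, 20, 10, 28, 2), (27, 23, 20, 2, 16, 1), (27, 23, 20, 2, 28, 2), (27, 23, 20, 21, 16, 1), (27, 23, 20, 21, 28, 2), (27, 23, 20, 31, 16, 1), (27, 23, 20, 31, 28, 2), (27, 29, 12, 10, 16, 1), (27, 29, 12, 10, 28, 2), (27, 29, 12, 2, 16, 1), (27, 29, 12, 2, 28, 2), (27, 29, 12, 21, 16, 1), (27, 29, 12, 21, 28, 2), (27, 29, 12, 31, 16, 1), (27, 29, 12, 31, 28, 2), (27, 36, 14, 10, 16, 1), (27, 36, 14, 10, 28, 2), (27, 36, 14, 2, 16, 1), (27, 36, 14, 2, 28, 2), (27, 36, 14, 21, 16, 1), (27, 36, 14, 21, 28, 2), (27, 36, 14, 31, 16, 1), (27, 36, 14, 31, 28, 2), (9, 30, 26, 20, 23, 23), (9, 30, 26, 20, 38, 32), (9, 30, 26, 20, 6, 33), (9, 30, 26, 32, 23, 23), (9, 30, 26, 32, 38, 32), (9, 30, 26, 32, 6, 33), (9, 30, 26, 37, 23, 23), (9, 30, 26, 37, 38, 32), (9, 30, 26, 37, 6, 33), (9, 30, 26, 4, 23, 23), (9, 30, 26, 4, 38, 32), (9, 30, 26, 4, 6, 33), (9, 40, 38, 20, 23, 23), (9, 40, 38, 20, 38, 32), (9, 40, 38, 20, 6, 33), (9, 40, 38, 32, 23, 23), (9, 40, 38, 32, 38, 32), (9, 40, 38, 32, 6, 33), (9, 40, 38, 37, 23, 23), (9, 40, 38, 37, 38, 32), (9, 40, 38, 37, 6, 33), (9, 40, 38, 4, 23, 23), (9, 40, 38, 4, 38, 32), (9, 40, 38, 4, 6, 33)}.
Projecting to C, D, E (42 duplicate(s) eliminated): {(1, 27, 1), (1, 27, 2), (23, 27, 1), (23, 27, 2), (29, 27, 1), (29, 27, 2), (30, 9, 23), (30, 9, 32), (30, 9, 33), (36, 27, 1), (36, 27, 2), (40, 9, 23), (40, 9, 32), (40, 9, 33)}
Apply σ_{D > E}; surviving tuples: {(1, 27, 1), (1, 27, 2), (23, 27, 1), (23, 27, 2), (29, 27, 1), (29, 27, 2), (36, 27, 1), (36, 27, 2)}
Projecting to C, E: {(1, 1), (1, 2), (23, 1), (23, 2), (29, 1), (29, 2), (36, 1), (36, 2)}

{(1, 1), (1, 2), (23, 1), (23, 2), (29, 1), (29, 2), (36, 1), (36, 2)}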